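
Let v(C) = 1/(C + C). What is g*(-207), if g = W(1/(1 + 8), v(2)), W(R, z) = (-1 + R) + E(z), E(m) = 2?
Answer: -230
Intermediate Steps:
v(C) = 1/(2*C)
W(R, z) = 1 + R (W(R, z) = (-1 + R) + 2 = 1 + R)
g = 10/9 (g = 1 + 1/(1 + 8) = 1 + 1/9 = 1 + ⅑ = 10/9 ≈ 1.1111)
g*(-207) = (10/9)*(-207) = -230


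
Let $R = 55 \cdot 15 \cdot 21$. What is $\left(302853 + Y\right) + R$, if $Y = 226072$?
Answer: $546250$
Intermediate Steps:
$R = 17325$ ($R = 825 \cdot 21 = 17325$)
$\left(302853 + Y\right) + R = \left(302853 + 226072\right) + 17325 = 528925 + 17325 = 546250$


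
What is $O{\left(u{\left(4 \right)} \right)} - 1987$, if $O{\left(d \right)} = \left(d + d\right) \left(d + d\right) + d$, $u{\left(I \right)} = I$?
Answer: $-1919$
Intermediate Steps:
$O{\left(d \right)} = d + 4 d^{2}$ ($O{\left(d \right)} = 2 d 2 d + d = 4 d^{2} + d = d + 4 d^{2}$)
$O{\left(u{\left(4 \right)} \right)} - 1987 = 4 \left(1 + 4 \cdot 4\right) - 1987 = 4 \left(1 + 16\right) - 1987 = 4 \cdot 17 - 1987 = 68 - 1987 = -1919$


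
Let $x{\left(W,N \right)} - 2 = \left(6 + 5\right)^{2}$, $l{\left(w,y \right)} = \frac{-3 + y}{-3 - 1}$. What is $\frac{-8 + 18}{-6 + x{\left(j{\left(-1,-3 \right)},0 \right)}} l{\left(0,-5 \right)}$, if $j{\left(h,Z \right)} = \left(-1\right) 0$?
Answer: $\frac{20}{117} \approx 0.17094$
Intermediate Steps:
$j{\left(h,Z \right)} = 0$
$l{\left(w,y \right)} = \frac{3}{4} - \frac{y}{4}$ ($l{\left(w,y \right)} = \frac{-3 + y}{-4} = \left(-3 + y\right) \left(- \frac{1}{4}\right) = \frac{3}{4} - \frac{y}{4}$)
$x{\left(W,N \right)} = 123$ ($x{\left(W,N \right)} = 2 + \left(6 + 5\right)^{2} = 2 + 11^{2} = 2 + 121 = 123$)
$\frac{-8 + 18}{-6 + x{\left(j{\left(-1,-3 \right)},0 \right)}} l{\left(0,-5 \right)} = \frac{-8 + 18}{-6 + 123} \left(\frac{3}{4} - - \frac{5}{4}\right) = \frac{10}{117} \left(\frac{3}{4} + \frac{5}{4}\right) = 10 \cdot \frac{1}{117} \cdot 2 = \frac{10}{117} \cdot 2 = \frac{20}{117}$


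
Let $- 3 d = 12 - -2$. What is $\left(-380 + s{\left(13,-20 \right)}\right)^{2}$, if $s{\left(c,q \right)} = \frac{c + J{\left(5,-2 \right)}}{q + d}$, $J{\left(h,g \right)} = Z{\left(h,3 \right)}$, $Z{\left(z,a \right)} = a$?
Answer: $\frac{198359056}{1369} \approx 1.4489 \cdot 10^{5}$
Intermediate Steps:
$d = - \frac{14}{3}$ ($d = - \frac{12 - -2}{3} = - \frac{12 + 2}{3} = \left(- \frac{1}{3}\right) 14 = - \frac{14}{3} \approx -4.6667$)
$J{\left(h,g \right)} = 3$
$s{\left(c,q \right)} = \frac{3 + c}{- \frac{14}{3} + q}$ ($s{\left(c,q \right)} = \frac{c + 3}{q - \frac{14}{3}} = \frac{3 + c}{- \frac{14}{3} + q}$)
$\left(-380 + s{\left(13,-20 \right)}\right)^{2} = \left(-380 + \frac{3 \left(3 + 13\right)}{-14 + 3 \left(-20\right)}\right)^{2} = \left(-380 + 3 \frac{1}{-14 - 60} \cdot 16\right)^{2} = \left(-380 + 3 \frac{1}{-74} \cdot 16\right)^{2} = \left(-380 + 3 \left(- \frac{1}{74}\right) 16\right)^{2} = \left(-380 - \frac{24}{37}\right)^{2} = \left(- \frac{14084}{37}\right)^{2} = \frac{198359056}{1369}$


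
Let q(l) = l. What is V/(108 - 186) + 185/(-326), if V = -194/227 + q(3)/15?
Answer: -4033958/7215195 ≈ -0.55909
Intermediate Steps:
V = -743/1135 (V = -194/227 + 3/15 = -194*1/227 + 3*(1/15) = -194/227 + ⅕ = -743/1135 ≈ -0.65463)
V/(108 - 186) + 185/(-326) = -743/(1135*(108 - 186)) + 185/(-326) = -743/1135/(-78) + 185*(-1/326) = -743/1135*(-1/78) - 185/326 = 743/88530 - 185/326 = -4033958/7215195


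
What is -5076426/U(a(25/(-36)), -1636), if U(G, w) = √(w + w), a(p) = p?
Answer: 2538213*I*√818/818 ≈ 88747.0*I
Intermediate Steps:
U(G, w) = √2*√w (U(G, w) = √(2*w) = √2*√w)
-5076426/U(a(25/(-36)), -1636) = -5076426*(-I*√818/1636) = -(-2538213)*I*√818/818 = 2538213*I*√818/818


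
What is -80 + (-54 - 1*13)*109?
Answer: -7383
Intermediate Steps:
-80 + (-54 - 1*13)*109 = -80 + (-54 - 13)*109 = -80 - 67*109 = -80 - 7303 = -7383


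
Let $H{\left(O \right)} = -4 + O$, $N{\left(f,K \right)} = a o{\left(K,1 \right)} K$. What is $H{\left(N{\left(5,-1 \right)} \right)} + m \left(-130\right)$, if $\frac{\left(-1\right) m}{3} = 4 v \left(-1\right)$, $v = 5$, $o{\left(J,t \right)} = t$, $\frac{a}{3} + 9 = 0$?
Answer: $-7777$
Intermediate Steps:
$a = -27$ ($a = -27 + 3 \cdot 0 = -27 + 0 = -27$)
$N{\left(f,K \right)} = - 27 K$ ($N{\left(f,K \right)} = \left(-27\right) 1 K = - 27 K$)
$m = 60$ ($m = - 3 \cdot 4 \cdot 5 \left(-1\right) = - 3 \cdot 20 \left(-1\right) = \left(-3\right) \left(-20\right) = 60$)
$H{\left(N{\left(5,-1 \right)} \right)} + m \left(-130\right) = \left(-4 - -27\right) + 60 \left(-130\right) = \left(-4 + 27\right) - 7800 = 23 - 7800 = -7777$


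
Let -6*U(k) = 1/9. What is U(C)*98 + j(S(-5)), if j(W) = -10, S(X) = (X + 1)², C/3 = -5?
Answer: -319/27 ≈ -11.815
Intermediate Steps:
C = -15 (C = 3*(-5) = -15)
S(X) = (1 + X)²
U(k) = -1/54 (U(k) = -⅙/9 = -⅙*⅑ = -1/54)
U(C)*98 + j(S(-5)) = -1/54*98 - 10 = -49/27 - 10 = -319/27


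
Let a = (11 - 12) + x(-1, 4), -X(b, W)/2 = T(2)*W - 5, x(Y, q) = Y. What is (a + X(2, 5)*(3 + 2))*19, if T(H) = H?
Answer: -988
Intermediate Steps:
X(b, W) = 10 - 4*W (X(b, W) = -2*(2*W - 5) = -2*(-5 + 2*W) = 10 - 4*W)
a = -2 (a = (11 - 12) - 1 = -1 - 1 = -2)
(a + X(2, 5)*(3 + 2))*19 = (-2 + (10 - 4*5)*(3 + 2))*19 = (-2 + (10 - 20)*5)*19 = (-2 - 10*5)*19 = (-2 - 50)*19 = -52*19 = -988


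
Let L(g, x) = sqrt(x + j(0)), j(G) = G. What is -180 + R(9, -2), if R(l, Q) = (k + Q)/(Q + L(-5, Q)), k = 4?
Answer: -542/3 - I*sqrt(2)/3 ≈ -180.67 - 0.4714*I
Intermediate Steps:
L(g, x) = sqrt(x) (L(g, x) = sqrt(x + 0) = sqrt(x))
R(l, Q) = (4 + Q)/(Q + sqrt(Q))
-180 + R(9, -2) = -180 + (4 - 2)/(-2 + sqrt(-2)) = -180 + 2/(-2 + I*sqrt(2))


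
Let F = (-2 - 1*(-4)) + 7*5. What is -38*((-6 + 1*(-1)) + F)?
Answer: -1140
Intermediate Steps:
F = 37 (F = (-2 + 4) + 35 = 2 + 35 = 37)
-38*((-6 + 1*(-1)) + F) = -38*((-6 + 1*(-1)) + 37) = -38*((-6 - 1) + 37) = -38*(-7 + 37) = -38*30 = -1140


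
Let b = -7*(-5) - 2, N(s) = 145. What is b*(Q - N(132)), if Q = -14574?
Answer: -485727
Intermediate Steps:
b = 33 (b = 35 - 2 = 33)
b*(Q - N(132)) = 33*(-14574 - 1*145) = 33*(-14574 - 145) = 33*(-14719) = -485727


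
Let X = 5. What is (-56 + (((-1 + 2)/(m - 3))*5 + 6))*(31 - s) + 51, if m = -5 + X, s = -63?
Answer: -14417/3 ≈ -4805.7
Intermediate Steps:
m = 0 (m = -5 + 5 = 0)
(-56 + (((-1 + 2)/(m - 3))*5 + 6))*(31 - s) + 51 = (-56 + (((-1 + 2)/(0 - 3))*5 + 6))*(31 - 1*(-63)) + 51 = (-56 + ((1/(-3))*5 + 6))*(31 + 63) + 51 = (-56 + ((1*(-⅓))*5 + 6))*94 + 51 = (-56 + (-⅓*5 + 6))*94 + 51 = (-56 + (-5/3 + 6))*94 + 51 = (-56 + 13/3)*94 + 51 = -155/3*94 + 51 = -14570/3 + 51 = -14417/3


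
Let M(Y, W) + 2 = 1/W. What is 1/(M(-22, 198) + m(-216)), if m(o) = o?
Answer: -198/43163 ≈ -0.0045873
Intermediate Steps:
M(Y, W) = -2 + 1/W
1/(M(-22, 198) + m(-216)) = 1/((-2 + 1/198) - 216) = 1/(-395/198 - 216) = 1/(-43163/198) = -198/43163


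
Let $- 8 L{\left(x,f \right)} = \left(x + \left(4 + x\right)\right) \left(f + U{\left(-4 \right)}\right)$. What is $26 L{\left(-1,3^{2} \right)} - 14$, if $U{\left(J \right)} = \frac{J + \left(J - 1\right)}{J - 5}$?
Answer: $-79$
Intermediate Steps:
$U{\left(J \right)} = \frac{-1 + 2 J}{-5 + J}$ ($U{\left(J \right)} = \frac{J + \left(J - 1\right)}{-5 + J} = \frac{J + \left(-1 + J\right)}{-5 + J} = \frac{-1 + 2 J}{-5 + J}$)
$L{\left(x,f \right)} = - \frac{\left(1 + f\right) \left(4 + 2 x\right)}{8}$ ($L{\left(x,f \right)} = - \frac{\left(x + \left(4 + x\right)\right) \left(f + \frac{-1 + 2 \left(-4\right)}{-5 - 4}\right)}{8} = - \frac{\left(4 + 2 x\right) \left(f + \frac{-1 - 8}{-9}\right)}{8} = - \frac{\left(4 + 2 x\right) \left(f - -1\right)}{8} = - \frac{\left(4 + 2 x\right) \left(f + 1\right)}{8} = - \frac{\left(4 + 2 x\right) \left(1 + f\right)}{8} = - \frac{\left(1 + f\right) \left(4 + 2 x\right)}{8}$)
$26 L{\left(-1,3^{2} \right)} - 14 = 26 \left(- \frac{1}{2} - \frac{3^{2}}{2} - - \frac{1}{4} - \frac{1}{4} \cdot 3^{2} \left(-1\right)\right) - 14 = 26 \left(- \frac{1}{2} - \frac{9}{2} + \frac{1}{4} - \frac{9}{4} \left(-1\right)\right) - 14 = 26 \left(- \frac{1}{2} - \frac{9}{2} + \frac{1}{4} + \frac{9}{4}\right) - 14 = 26 \left(- \frac{5}{2}\right) - 14 = -65 - 14 = -79$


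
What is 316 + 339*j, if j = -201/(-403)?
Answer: 195487/403 ≈ 485.08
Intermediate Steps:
j = 201/403 (j = -201*(-1/403) = 201/403 ≈ 0.49876)
316 + 339*j = 316 + 339*(201/403) = 316 + 68139/403 = 195487/403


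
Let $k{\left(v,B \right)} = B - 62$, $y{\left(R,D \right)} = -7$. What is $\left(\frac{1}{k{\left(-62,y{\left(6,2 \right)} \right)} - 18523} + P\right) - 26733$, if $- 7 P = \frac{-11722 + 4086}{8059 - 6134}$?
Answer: $- \frac{956743097509}{35789600} \approx -26732.0$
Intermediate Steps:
$P = \frac{7636}{13475}$ ($P = - \frac{\left(-11722 + 4086\right) \frac{1}{8059 - 6134}}{7} = - \frac{\left(-7636\right) \frac{1}{8059 - 6134}}{7} = - \frac{\left(-7636\right) \frac{1}{1925}}{7} = \left(- \frac{1}{7}\right) \left(- \frac{7636}{1925}\right) = \frac{7636}{13475} \approx 0.56668$)
$k{\left(v,B \right)} = -62 + B$ ($k{\left(v,B \right)} = B - 62 = -62 + B$)
$\left(\frac{1}{k{\left(-62,y{\left(6,2 \right)} \right)} - 18523} + P\right) - 26733 = \left(\frac{1}{\left(-62 - 7\right) - 18523} + \frac{7636}{13475}\right) - 26733 = \left(\frac{1}{-69 - 18523} + \frac{7636}{13475}\right) - 26733 = \left(\frac{1}{-18592} + \frac{7636}{13475}\right) - 26733 = \left(- \frac{1}{18592} + \frac{7636}{13475}\right) - 26733 = \frac{20279291}{35789600} - 26733 = - \frac{956743097509}{35789600}$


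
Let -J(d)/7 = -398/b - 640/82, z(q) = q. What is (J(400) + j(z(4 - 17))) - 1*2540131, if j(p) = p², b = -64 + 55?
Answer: -937340044/369 ≈ -2.5402e+6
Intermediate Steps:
b = -9
J(d) = -94066/369 (J(d) = -7*(-398/(-9) - 640/82) = -7*(-398*(-⅑) - 640*1/82) = -7*(398/9 - 320/41) = -7*13438/369 = -94066/369)
(J(400) + j(z(4 - 17))) - 1*2540131 = (-94066/369 + (4 - 17)²) - 1*2540131 = (-94066/369 + (-13)²) - 2540131 = (-94066/369 + 169) - 2540131 = -31705/369 - 2540131 = -937340044/369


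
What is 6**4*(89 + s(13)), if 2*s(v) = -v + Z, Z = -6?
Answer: 103032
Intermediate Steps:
s(v) = -3 - v/2 (s(v) = (-v - 6)/2 = (-6 - v)/2 = -3 - v/2)
6**4*(89 + s(13)) = 6**4*(89 + (-3 - 1/2*13)) = 1296*(89 + (-3 - 13/2)) = 1296*(89 - 19/2) = 1296*(159/2) = 103032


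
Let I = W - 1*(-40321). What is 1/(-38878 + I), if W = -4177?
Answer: -1/2734 ≈ -0.00036576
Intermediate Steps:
I = 36144 (I = -4177 - 1*(-40321) = -4177 + 40321 = 36144)
1/(-38878 + I) = 1/(-38878 + 36144) = 1/(-2734) = -1/2734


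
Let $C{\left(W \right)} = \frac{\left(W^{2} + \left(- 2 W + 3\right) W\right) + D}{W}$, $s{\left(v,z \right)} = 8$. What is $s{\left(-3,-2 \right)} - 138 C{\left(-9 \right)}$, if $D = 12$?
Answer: $-1464$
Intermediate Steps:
$C{\left(W \right)} = \frac{12 + W^{2} + W \left(3 - 2 W\right)}{W}$ ($C{\left(W \right)} = \frac{\left(W^{2} + \left(- 2 W + 3\right) W\right) + 12}{W} = \frac{\left(W^{2} + \left(3 - 2 W\right) W\right) + 12}{W} = \frac{\left(W^{2} + W \left(3 - 2 W\right)\right) + 12}{W} = \frac{12 + W^{2} + W \left(3 - 2 W\right)}{W}$)
$s{\left(-3,-2 \right)} - 138 C{\left(-9 \right)} = 8 - 138 \left(3 - -9 + \frac{12}{-9}\right) = 8 - 138 \left(3 + 9 + 12 \left(- \frac{1}{9}\right)\right) = 8 - 138 \left(3 + 9 - \frac{4}{3}\right) = 8 - 1472 = -1464$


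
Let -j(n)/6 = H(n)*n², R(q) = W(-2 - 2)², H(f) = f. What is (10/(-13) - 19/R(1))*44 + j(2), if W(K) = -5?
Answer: -37468/325 ≈ -115.29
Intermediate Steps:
R(q) = 25 (R(q) = (-5)² = 25)
j(n) = -6*n³ (j(n) = -6*n*n² = -6*n³)
(10/(-13) - 19/R(1))*44 + j(2) = (10/(-13) - 19/25)*44 - 6*2³ = (10*(-1/13) - 19*1/25)*44 - 6*8 = (-10/13 - 19/25)*44 - 48 = -497/325*44 - 48 = -21868/325 - 48 = -37468/325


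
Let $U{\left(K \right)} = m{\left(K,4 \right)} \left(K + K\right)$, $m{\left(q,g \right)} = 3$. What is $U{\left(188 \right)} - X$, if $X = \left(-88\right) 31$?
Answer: $3856$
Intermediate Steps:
$U{\left(K \right)} = 6 K$ ($U{\left(K \right)} = 3 \left(K + K\right) = 3 \cdot 2 K = 6 K$)
$X = -2728$
$U{\left(188 \right)} - X = 6 \cdot 188 - -2728 = 1128 + 2728 = 3856$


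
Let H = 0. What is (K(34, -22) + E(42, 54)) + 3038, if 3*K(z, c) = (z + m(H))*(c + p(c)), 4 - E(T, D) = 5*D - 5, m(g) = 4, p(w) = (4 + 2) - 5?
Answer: 2511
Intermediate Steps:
p(w) = 1 (p(w) = 6 - 5 = 1)
E(T, D) = 9 - 5*D (E(T, D) = 4 - (5*D - 5) = 4 - (-5 + 5*D) = 4 + (5 - 5*D) = 9 - 5*D)
K(z, c) = (1 + c)*(4 + z)/3 (K(z, c) = ((z + 4)*(c + 1))/3 = ((4 + z)*(1 + c))/3 = ((1 + c)*(4 + z))/3 = (1 + c)*(4 + z)/3)
(K(34, -22) + E(42, 54)) + 3038 = ((4/3 + (⅓)*34 + (4/3)*(-22) + (⅓)*(-22)*34) + (9 - 5*54)) + 3038 = ((4/3 + 34/3 - 88/3 - 748/3) + (9 - 270)) + 3038 = (-266 - 261) + 3038 = -527 + 3038 = 2511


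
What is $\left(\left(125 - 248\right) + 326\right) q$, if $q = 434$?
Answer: $88102$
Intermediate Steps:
$\left(\left(125 - 248\right) + 326\right) q = \left(\left(125 - 248\right) + 326\right) 434 = \left(-123 + 326\right) 434 = 203 \cdot 434 = 88102$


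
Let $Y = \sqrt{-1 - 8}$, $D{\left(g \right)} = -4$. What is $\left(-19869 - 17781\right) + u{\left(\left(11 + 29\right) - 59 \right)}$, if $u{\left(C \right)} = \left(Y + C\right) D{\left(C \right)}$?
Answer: $-37574 - 12 i \approx -37574.0 - 12.0 i$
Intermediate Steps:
$Y = 3 i$ ($Y = \sqrt{-1 - 8} = \sqrt{-9} = 3 i \approx 3.0 i$)
$u{\left(C \right)} = - 12 i - 4 C$ ($u{\left(C \right)} = \left(3 i + C\right) \left(-4\right) = \left(C + 3 i\right) \left(-4\right) = - 12 i - 4 C$)
$\left(-19869 - 17781\right) + u{\left(\left(11 + 29\right) - 59 \right)} = \left(-19869 - 17781\right) - \left(4 \left(\left(11 + 29\right) - 59\right) + 12 i\right) = -37650 - \left(4 \left(40 - 59\right) + 12 i\right) = -37650 - \left(-76 + 12 i\right) = -37650 + \left(- 12 i + 76\right) = -37650 + \left(76 - 12 i\right) = -37574 - 12 i$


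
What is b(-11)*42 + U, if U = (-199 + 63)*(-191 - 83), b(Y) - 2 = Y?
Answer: 36886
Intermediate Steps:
b(Y) = 2 + Y
U = 37264 (U = -136*(-274) = 37264)
b(-11)*42 + U = (2 - 11)*42 + 37264 = -9*42 + 37264 = -378 + 37264 = 36886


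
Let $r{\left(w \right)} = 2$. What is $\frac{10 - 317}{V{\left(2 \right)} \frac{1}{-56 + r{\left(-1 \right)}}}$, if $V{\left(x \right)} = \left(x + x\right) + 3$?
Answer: $\frac{16578}{7} \approx 2368.3$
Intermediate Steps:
$V{\left(x \right)} = 3 + 2 x$ ($V{\left(x \right)} = 2 x + 3 = 3 + 2 x$)
$\frac{10 - 317}{V{\left(2 \right)} \frac{1}{-56 + r{\left(-1 \right)}}} = \frac{10 - 317}{\left(3 + 2 \cdot 2\right) \frac{1}{-56 + 2}} = - \frac{307}{\left(3 + 4\right) \frac{1}{-54}} = - \frac{307}{7 \left(- \frac{1}{54}\right)} = - \frac{307}{- \frac{7}{54}} = \left(-307\right) \left(- \frac{54}{7}\right) = \frac{16578}{7}$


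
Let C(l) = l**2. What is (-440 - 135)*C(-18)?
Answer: -186300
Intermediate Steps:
(-440 - 135)*C(-18) = (-440 - 135)*(-18)**2 = -575*324 = -186300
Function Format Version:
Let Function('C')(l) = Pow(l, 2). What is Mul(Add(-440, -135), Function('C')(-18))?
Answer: -186300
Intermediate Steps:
Mul(Add(-440, -135), Function('C')(-18)) = Mul(Add(-440, -135), Pow(-18, 2)) = Mul(-575, 324) = -186300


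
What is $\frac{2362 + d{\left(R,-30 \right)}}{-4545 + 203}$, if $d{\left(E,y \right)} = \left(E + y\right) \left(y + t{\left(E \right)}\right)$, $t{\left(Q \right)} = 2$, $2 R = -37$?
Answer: $- \frac{1860}{2171} \approx -0.85675$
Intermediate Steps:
$R = - \frac{37}{2}$ ($R = \frac{1}{2} \left(-37\right) = - \frac{37}{2} \approx -18.5$)
$d{\left(E,y \right)} = \left(2 + y\right) \left(E + y\right)$ ($d{\left(E,y \right)} = \left(E + y\right) \left(y + 2\right) = \left(E + y\right) \left(2 + y\right) = \left(2 + y\right) \left(E + y\right)$)
$\frac{2362 + d{\left(R,-30 \right)}}{-4545 + 203} = \frac{2362 + \left(\left(-30\right)^{2} + 2 \left(- \frac{37}{2}\right) + 2 \left(-30\right) - -555\right)}{-4545 + 203} = \frac{2362 + \left(900 - 37 - 60 + 555\right)}{-4342} = \left(2362 + 1358\right) \left(- \frac{1}{4342}\right) = 3720 \left(- \frac{1}{4342}\right) = - \frac{1860}{2171}$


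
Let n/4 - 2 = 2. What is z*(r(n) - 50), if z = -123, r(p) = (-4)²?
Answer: 4182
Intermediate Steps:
n = 16 (n = 8 + 4*2 = 8 + 8 = 16)
r(p) = 16
z*(r(n) - 50) = -123*(16 - 50) = -123*(-34) = 4182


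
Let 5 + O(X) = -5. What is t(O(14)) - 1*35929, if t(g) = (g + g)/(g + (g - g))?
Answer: -35927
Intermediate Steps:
O(X) = -10 (O(X) = -5 - 5 = -10)
t(g) = 2 (t(g) = (2*g)/(g + 0) = (2*g)/g = 2)
t(O(14)) - 1*35929 = 2 - 1*35929 = 2 - 35929 = -35927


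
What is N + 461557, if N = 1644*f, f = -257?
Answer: 39049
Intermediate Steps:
N = -422508 (N = 1644*(-257) = -422508)
N + 461557 = -422508 + 461557 = 39049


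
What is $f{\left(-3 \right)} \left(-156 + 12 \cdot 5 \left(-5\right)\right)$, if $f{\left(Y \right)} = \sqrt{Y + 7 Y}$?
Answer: $- 912 i \sqrt{6} \approx - 2233.9 i$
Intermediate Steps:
$f{\left(Y \right)} = 2 \sqrt{2} \sqrt{Y}$ ($f{\left(Y \right)} = \sqrt{8 Y} = 2 \sqrt{2} \sqrt{Y}$)
$f{\left(-3 \right)} \left(-156 + 12 \cdot 5 \left(-5\right)\right) = 2 \sqrt{2} \sqrt{-3} \left(-156 + 12 \cdot 5 \left(-5\right)\right) = 2 \sqrt{2} i \sqrt{3} \left(-156 + 12 \left(-25\right)\right) = 2 i \sqrt{6} \left(-156 - 300\right) = 2 i \sqrt{6} \left(-456\right) = - 912 i \sqrt{6}$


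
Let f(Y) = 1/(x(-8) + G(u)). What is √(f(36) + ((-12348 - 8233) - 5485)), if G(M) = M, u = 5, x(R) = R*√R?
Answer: √((-130329 + 417056*I*√2)/(5 - 16*I*√2)) ≈ 0.e-4 + 161.45*I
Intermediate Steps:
x(R) = R^(3/2)
f(Y) = 1/(5 - 16*I*√2) (f(Y) = 1/((-8)^(3/2) + 5) = 1/(-16*I*√2 + 5) = 1/(5 - 16*I*√2))
√(f(36) + ((-12348 - 8233) - 5485)) = √((5/537 + 16*I*√2/537) + ((-12348 - 8233) - 5485)) = √((5/537 + 16*I*√2/537) + (-20581 - 5485)) = √((5/537 + 16*I*√2/537) - 26066) = √(-13997437/537 + 16*I*√2/537)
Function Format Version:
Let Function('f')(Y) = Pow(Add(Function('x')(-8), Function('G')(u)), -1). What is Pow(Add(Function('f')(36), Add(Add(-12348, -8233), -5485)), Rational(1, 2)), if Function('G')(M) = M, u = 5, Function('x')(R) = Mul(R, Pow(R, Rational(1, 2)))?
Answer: Pow(Mul(Pow(Add(5, Mul(-16, I, Pow(2, Rational(1, 2)))), -1), Add(-130329, Mul(417056, I, Pow(2, Rational(1, 2))))), Rational(1, 2)) ≈ Add(0.e-4, Mul(161.45, I))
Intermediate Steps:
Function('x')(R) = Pow(R, Rational(3, 2))
Function('f')(Y) = Pow(Add(5, Mul(-16, I, Pow(2, Rational(1, 2)))), -1) (Function('f')(Y) = Pow(Add(Pow(-8, Rational(3, 2)), 5), -1) = Pow(Add(Mul(-16, I, Pow(2, Rational(1, 2))), 5), -1) = Pow(Add(5, Mul(-16, I, Pow(2, Rational(1, 2)))), -1))
Pow(Add(Function('f')(36), Add(Add(-12348, -8233), -5485)), Rational(1, 2)) = Pow(Add(Add(Rational(5, 537), Mul(Rational(16, 537), I, Pow(2, Rational(1, 2)))), Add(Add(-12348, -8233), -5485)), Rational(1, 2)) = Pow(Add(Add(Rational(5, 537), Mul(Rational(16, 537), I, Pow(2, Rational(1, 2)))), Add(-20581, -5485)), Rational(1, 2)) = Pow(Add(Add(Rational(5, 537), Mul(Rational(16, 537), I, Pow(2, Rational(1, 2)))), -26066), Rational(1, 2)) = Pow(Add(Rational(-13997437, 537), Mul(Rational(16, 537), I, Pow(2, Rational(1, 2)))), Rational(1, 2))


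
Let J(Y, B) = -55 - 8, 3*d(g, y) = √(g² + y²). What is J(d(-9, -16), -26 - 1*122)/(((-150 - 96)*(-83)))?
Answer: -21/6806 ≈ -0.0030855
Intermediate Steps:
d(g, y) = √(g² + y²)/3
J(Y, B) = -63
J(d(-9, -16), -26 - 1*122)/(((-150 - 96)*(-83))) = -63*(-1/(83*(-150 - 96))) = -63/((-246*(-83))) = -63/20418 = -63*1/20418 = -21/6806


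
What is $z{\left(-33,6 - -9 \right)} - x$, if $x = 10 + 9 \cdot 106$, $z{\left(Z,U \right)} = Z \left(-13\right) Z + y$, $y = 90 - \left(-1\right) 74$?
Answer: $-14957$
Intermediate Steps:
$y = 164$ ($y = 90 - -74 = 90 + 74 = 164$)
$z{\left(Z,U \right)} = 164 - 13 Z^{2}$ ($z{\left(Z,U \right)} = Z \left(-13\right) Z + 164 = - 13 Z Z + 164 = - 13 Z^{2} + 164 = 164 - 13 Z^{2}$)
$x = 964$ ($x = 10 + 954 = 964$)
$z{\left(-33,6 - -9 \right)} - x = \left(164 - 13 \left(-33\right)^{2}\right) - 964 = \left(164 - 14157\right) - 964 = -13993 - 964 = -14957$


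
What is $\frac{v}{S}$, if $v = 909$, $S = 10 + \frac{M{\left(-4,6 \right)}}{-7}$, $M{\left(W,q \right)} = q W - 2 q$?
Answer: $\frac{6363}{106} \approx 60.028$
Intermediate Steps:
$M{\left(W,q \right)} = - 2 q + W q$ ($M{\left(W,q \right)} = W q - 2 q = - 2 q + W q$)
$S = \frac{106}{7}$ ($S = 10 + \frac{6 \left(-2 - 4\right)}{-7} = 10 + 6 \left(-6\right) \left(- \frac{1}{7}\right) = 10 - - \frac{36}{7} = 10 + \frac{36}{7} = \frac{106}{7} \approx 15.143$)
$\frac{v}{S} = \frac{909}{\frac{106}{7}} = 909 \cdot \frac{7}{106} = \frac{6363}{106}$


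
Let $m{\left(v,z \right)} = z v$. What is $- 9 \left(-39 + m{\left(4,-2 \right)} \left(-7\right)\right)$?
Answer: $-153$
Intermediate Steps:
$m{\left(v,z \right)} = v z$
$- 9 \left(-39 + m{\left(4,-2 \right)} \left(-7\right)\right) = - 9 \left(-39 + 4 \left(-2\right) \left(-7\right)\right) = - 9 \left(-39 - -56\right) = - 9 \left(-39 + 56\right) = \left(-9\right) 17 = -153$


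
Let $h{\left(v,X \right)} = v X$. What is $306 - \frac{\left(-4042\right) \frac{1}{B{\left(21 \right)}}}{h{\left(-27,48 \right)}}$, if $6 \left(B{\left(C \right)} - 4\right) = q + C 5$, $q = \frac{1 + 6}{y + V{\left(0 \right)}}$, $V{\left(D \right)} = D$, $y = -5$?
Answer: $\frac{21074519}{68904} \approx 305.85$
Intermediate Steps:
$q = - \frac{7}{5}$ ($q = \frac{1 + 6}{-5 + 0} = \frac{7}{-5} = 7 \left(- \frac{1}{5}\right) = - \frac{7}{5} \approx -1.4$)
$B{\left(C \right)} = \frac{113}{30} + \frac{5 C}{6}$ ($B{\left(C \right)} = 4 + \frac{- \frac{7}{5} + C 5}{6} = 4 + \frac{- \frac{7}{5} + 5 C}{6} = 4 + \left(- \frac{7}{30} + \frac{5 C}{6}\right) = \frac{113}{30} + \frac{5 C}{6}$)
$h{\left(v,X \right)} = X v$
$306 - \frac{\left(-4042\right) \frac{1}{B{\left(21 \right)}}}{h{\left(-27,48 \right)}} = 306 - \frac{\left(-4042\right) \frac{1}{\frac{113}{30} + \frac{5}{6} \cdot 21}}{48 \left(-27\right)} = 306 - \frac{\left(-4042\right) \frac{1}{\frac{113}{30} + \frac{35}{2}}}{-1296} = 306 - - \frac{4042}{\frac{319}{15}} \left(- \frac{1}{1296}\right) = 306 - \left(-4042\right) \frac{15}{319} \left(- \frac{1}{1296}\right) = 306 - \left(- \frac{60630}{319}\right) \left(- \frac{1}{1296}\right) = 306 - \frac{10105}{68904} = \frac{21074519}{68904}$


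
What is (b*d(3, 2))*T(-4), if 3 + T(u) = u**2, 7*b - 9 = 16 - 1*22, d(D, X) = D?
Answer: 117/7 ≈ 16.714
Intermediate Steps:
b = 3/7 (b = 9/7 + (16 - 1*22)/7 = 9/7 + (16 - 22)/7 = 9/7 + (1/7)*(-6) = 9/7 - 6/7 = 3/7 ≈ 0.42857)
T(u) = -3 + u**2
(b*d(3, 2))*T(-4) = ((3/7)*3)*(-3 + (-4)**2) = 9*(-3 + 16)/7 = (9/7)*13 = 117/7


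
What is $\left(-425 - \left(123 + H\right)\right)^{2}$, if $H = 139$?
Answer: $471969$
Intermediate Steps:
$\left(-425 - \left(123 + H\right)\right)^{2} = \left(-425 - 262\right)^{2} = \left(-687\right)^{2} = 471969$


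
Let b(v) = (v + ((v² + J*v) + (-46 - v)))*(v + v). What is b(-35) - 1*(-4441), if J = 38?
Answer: 15011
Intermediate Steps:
b(v) = 2*v*(-46 + v² + 38*v) (b(v) = (v + ((v² + 38*v) + (-46 - v)))*(v + v) = (v + (-46 + v² + 37*v))*(2*v) = (-46 + v² + 38*v)*(2*v) = 2*v*(-46 + v² + 38*v))
b(-35) - 1*(-4441) = 2*(-35)*(-46 + (-35)² + 38*(-35)) - 1*(-4441) = 2*(-35)*(-46 + 1225 - 1330) + 4441 = 2*(-35)*(-151) + 4441 = 10570 + 4441 = 15011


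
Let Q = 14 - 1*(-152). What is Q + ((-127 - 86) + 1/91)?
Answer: -4276/91 ≈ -46.989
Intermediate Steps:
Q = 166 (Q = 14 + 152 = 166)
Q + ((-127 - 86) + 1/91) = 166 + ((-127 - 86) + 1/91) = 166 + (-213 + 1/91) = 166 - 19382/91 = -4276/91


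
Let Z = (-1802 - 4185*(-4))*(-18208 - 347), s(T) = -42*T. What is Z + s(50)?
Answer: -277176690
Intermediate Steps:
Z = -277174590 (Z = (-1802 + 16740)*(-18555) = 14938*(-18555) = -277174590)
Z + s(50) = -277174590 - 42*50 = -277174590 - 2100 = -277176690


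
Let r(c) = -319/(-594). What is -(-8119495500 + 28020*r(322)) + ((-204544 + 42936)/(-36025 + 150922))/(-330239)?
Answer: 924243798192724491094/113830411149 ≈ 8.1195e+9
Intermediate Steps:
r(c) = 29/54 (r(c) = -319*(-1/594) = 29/54)
-(-8119495500 + 28020*r(322)) + ((-204544 + 42936)/(-36025 + 150922))/(-330239) = -28020/(1/(29/54 - 289775)) + ((-204544 + 42936)/(-36025 + 150922))/(-330239) = -28020/(1/(-15647821/54)) - 161608/114897*(-1/330239) = -28020/(-54/15647821) - 161608*1/114897*(-1/330239) = -28020*(-15647821/54) - 161608/114897*(-1/330239) = 73075324070/9 + 161608/37943470383 = 924243798192724491094/113830411149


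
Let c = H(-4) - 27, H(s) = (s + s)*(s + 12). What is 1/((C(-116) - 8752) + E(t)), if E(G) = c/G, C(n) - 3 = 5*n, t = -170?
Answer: -170/1585839 ≈ -0.00010720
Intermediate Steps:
H(s) = 2*s*(12 + s) (H(s) = (2*s)*(12 + s) = 2*s*(12 + s))
c = -91 (c = 2*(-4)*(12 - 4) - 27 = 2*(-4)*8 - 27 = -64 - 27 = -91)
C(n) = 3 + 5*n
E(G) = -91/G
1/((C(-116) - 8752) + E(t)) = 1/(((3 + 5*(-116)) - 8752) - 91/(-170)) = 1/(((3 - 580) - 8752) - 91*(-1/170)) = 1/((-577 - 8752) + 91/170) = 1/(-9329 + 91/170) = 1/(-1585839/170) = -170/1585839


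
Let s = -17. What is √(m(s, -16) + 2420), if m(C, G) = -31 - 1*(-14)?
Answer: 3*√267 ≈ 49.020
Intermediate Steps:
m(C, G) = -17 (m(C, G) = -31 + 14 = -17)
√(m(s, -16) + 2420) = √(-17 + 2420) = √2403 = 3*√267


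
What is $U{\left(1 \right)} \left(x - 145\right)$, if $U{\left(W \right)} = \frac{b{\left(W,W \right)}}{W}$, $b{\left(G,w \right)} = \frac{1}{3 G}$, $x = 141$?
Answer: $- \frac{4}{3} \approx -1.3333$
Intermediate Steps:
$b{\left(G,w \right)} = \frac{1}{3 G}$
$U{\left(W \right)} = \frac{1}{3 W^{2}}$ ($U{\left(W \right)} = \frac{\frac{1}{3} \frac{1}{W}}{W} = \frac{1}{3 W^{2}}$)
$U{\left(1 \right)} \left(x - 145\right) = \frac{1}{3 \cdot 1} \left(141 - 145\right) = \frac{1}{3} \cdot 1 \left(-4\right) = \frac{1}{3} \left(-4\right) = - \frac{4}{3}$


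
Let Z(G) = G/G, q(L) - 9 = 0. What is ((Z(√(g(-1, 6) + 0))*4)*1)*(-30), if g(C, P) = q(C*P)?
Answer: -120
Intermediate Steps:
q(L) = 9 (q(L) = 9 + 0 = 9)
g(C, P) = 9
Z(G) = 1
((Z(√(g(-1, 6) + 0))*4)*1)*(-30) = ((1*4)*1)*(-30) = (4*1)*(-30) = 4*(-30) = -120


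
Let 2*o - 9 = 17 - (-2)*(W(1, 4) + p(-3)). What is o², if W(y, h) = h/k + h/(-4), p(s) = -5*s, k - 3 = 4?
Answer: 37249/49 ≈ 760.18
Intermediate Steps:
k = 7 (k = 3 + 4 = 7)
W(y, h) = -3*h/28 (W(y, h) = h/7 + h/(-4) = h*(⅐) + h*(-¼) = h/7 - h/4 = -3*h/28)
o = 193/7 (o = 9/2 + (17 - (-2)*(-3/28*4 - 5*(-3)))/2 = 9/2 + (17 - (-2)*(-3/7 + 15))/2 = 9/2 + (17 - (-2)*102/7)/2 = 9/2 + (17 - 1*(-204/7))/2 = 9/2 + (17 + 204/7)/2 = 9/2 + (½)*(323/7) = 9/2 + 323/14 = 193/7 ≈ 27.571)
o² = (193/7)² = 37249/49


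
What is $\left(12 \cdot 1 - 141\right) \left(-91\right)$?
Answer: $11739$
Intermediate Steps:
$\left(12 \cdot 1 - 141\right) \left(-91\right) = \left(12 - 141\right) \left(-91\right) = \left(-129\right) \left(-91\right) = 11739$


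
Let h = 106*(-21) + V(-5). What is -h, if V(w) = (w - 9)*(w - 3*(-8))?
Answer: 2492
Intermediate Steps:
V(w) = (-9 + w)*(24 + w) (V(w) = (-9 + w)*(w + 24) = (-9 + w)*(24 + w))
h = -2492 (h = 106*(-21) + (-216 + (-5)**2 + 15*(-5)) = -2226 + (-216 + 25 - 75) = -2226 - 266 = -2492)
-h = -1*(-2492) = 2492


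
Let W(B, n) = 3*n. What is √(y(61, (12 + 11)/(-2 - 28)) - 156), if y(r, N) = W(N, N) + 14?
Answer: I*√14430/10 ≈ 12.012*I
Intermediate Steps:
y(r, N) = 14 + 3*N (y(r, N) = 3*N + 14 = 14 + 3*N)
√(y(61, (12 + 11)/(-2 - 28)) - 156) = √((14 + 3*((12 + 11)/(-2 - 28))) - 156) = √((14 + 3*(23/(-30))) - 156) = √((14 + 3*(23*(-1/30))) - 156) = √((14 + 3*(-23/30)) - 156) = √((14 - 23/10) - 156) = √(117/10 - 156) = √(-1443/10) = I*√14430/10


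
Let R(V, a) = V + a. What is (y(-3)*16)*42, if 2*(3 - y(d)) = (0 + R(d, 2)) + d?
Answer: 3360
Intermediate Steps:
y(d) = 2 - d (y(d) = 3 - ((0 + (d + 2)) + d)/2 = 3 - ((0 + (2 + d)) + d)/2 = 3 - ((2 + d) + d)/2 = 3 - (2 + 2*d)/2 = 3 + (-1 - d) = 2 - d)
(y(-3)*16)*42 = ((2 - 1*(-3))*16)*42 = ((2 + 3)*16)*42 = (5*16)*42 = 80*42 = 3360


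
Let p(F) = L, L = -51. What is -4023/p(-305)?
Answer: 1341/17 ≈ 78.882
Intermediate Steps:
p(F) = -51
-4023/p(-305) = -4023/(-51) = -4023*(-1/51) = 1341/17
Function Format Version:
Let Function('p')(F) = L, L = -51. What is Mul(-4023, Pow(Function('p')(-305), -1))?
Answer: Rational(1341, 17) ≈ 78.882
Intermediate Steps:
Function('p')(F) = -51
Mul(-4023, Pow(Function('p')(-305), -1)) = Mul(-4023, Pow(-51, -1)) = Mul(-4023, Rational(-1, 51)) = Rational(1341, 17)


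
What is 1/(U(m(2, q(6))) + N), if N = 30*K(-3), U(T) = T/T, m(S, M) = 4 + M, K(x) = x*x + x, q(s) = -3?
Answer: 1/181 ≈ 0.0055249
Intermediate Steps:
K(x) = x + x² (K(x) = x² + x = x + x²)
U(T) = 1
N = 180 (N = 30*(-3*(1 - 3)) = 30*(-3*(-2)) = 30*6 = 180)
1/(U(m(2, q(6))) + N) = 1/(1 + 180) = 1/181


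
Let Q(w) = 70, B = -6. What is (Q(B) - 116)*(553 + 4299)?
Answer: -223192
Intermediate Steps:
(Q(B) - 116)*(553 + 4299) = (70 - 116)*(553 + 4299) = -46*4852 = -223192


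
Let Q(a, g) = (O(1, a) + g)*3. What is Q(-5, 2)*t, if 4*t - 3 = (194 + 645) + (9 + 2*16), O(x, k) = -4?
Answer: -2649/2 ≈ -1324.5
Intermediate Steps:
t = 883/4 (t = ¾ + ((194 + 645) + (9 + 2*16))/4 = ¾ + (839 + (9 + 32))/4 = ¾ + (839 + 41)/4 = ¾ + (¼)*880 = ¾ + 220 = 883/4 ≈ 220.75)
Q(a, g) = -12 + 3*g (Q(a, g) = (-4 + g)*3 = -12 + 3*g)
Q(-5, 2)*t = (-12 + 3*2)*(883/4) = (-12 + 6)*(883/4) = -6*883/4 = -2649/2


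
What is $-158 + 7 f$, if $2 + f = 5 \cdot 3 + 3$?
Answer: $-46$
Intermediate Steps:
$f = 16$ ($f = -2 + \left(5 \cdot 3 + 3\right) = -2 + \left(15 + 3\right) = -2 + 18 = 16$)
$-158 + 7 f = -158 + 7 \cdot 16 = -158 + 112 = -46$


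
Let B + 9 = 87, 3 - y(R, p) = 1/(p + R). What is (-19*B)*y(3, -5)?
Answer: -5187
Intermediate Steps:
y(R, p) = 3 - 1/(R + p) (y(R, p) = 3 - 1/(p + R) = 3 - 1/(R + p))
B = 78 (B = -9 + 87 = 78)
(-19*B)*y(3, -5) = (-19*78)*((-1 + 3*3 + 3*(-5))/(3 - 5)) = -1482*(-1 + 9 - 15)/(-2) = -(-741)*(-7) = -1482*7/2 = -5187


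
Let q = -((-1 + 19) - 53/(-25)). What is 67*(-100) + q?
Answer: -168003/25 ≈ -6720.1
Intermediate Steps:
q = -503/25 (q = -(18 - 53*(-1/25)) = -(18 + 53/25) = -1*503/25 = -503/25 ≈ -20.120)
67*(-100) + q = 67*(-100) - 503/25 = -6700 - 503/25 = -168003/25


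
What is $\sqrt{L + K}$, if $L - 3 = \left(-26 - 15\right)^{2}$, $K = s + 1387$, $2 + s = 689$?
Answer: $\sqrt{3758} \approx 61.303$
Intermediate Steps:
$s = 687$ ($s = -2 + 689 = 687$)
$K = 2074$ ($K = 687 + 1387 = 2074$)
$L = 1684$ ($L = 3 + \left(-26 - 15\right)^{2} = 3 + \left(-41\right)^{2} = 3 + 1681 = 1684$)
$\sqrt{L + K} = \sqrt{1684 + 2074} = \sqrt{3758}$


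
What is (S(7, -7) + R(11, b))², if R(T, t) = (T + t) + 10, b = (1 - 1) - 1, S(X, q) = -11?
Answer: 81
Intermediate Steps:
b = -1 (b = 0 - 1 = -1)
R(T, t) = 10 + T + t
(S(7, -7) + R(11, b))² = (-11 + (10 + 11 - 1))² = (-11 + 20)² = 9² = 81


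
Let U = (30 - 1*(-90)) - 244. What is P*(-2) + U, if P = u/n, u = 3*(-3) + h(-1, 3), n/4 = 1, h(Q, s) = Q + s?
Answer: -241/2 ≈ -120.50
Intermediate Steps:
n = 4 (n = 4*1 = 4)
u = -7 (u = 3*(-3) + (-1 + 3) = -9 + 2 = -7)
P = -7/4 ≈ -1.7500
U = -124 (U = (30 + 90) - 244 = 120 - 244 = -124)
P*(-2) + U = -7/4*(-2) - 124 = 7/2 - 124 = -241/2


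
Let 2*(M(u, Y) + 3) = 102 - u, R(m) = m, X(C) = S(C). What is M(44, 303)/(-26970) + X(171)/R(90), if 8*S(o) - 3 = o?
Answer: 25967/107880 ≈ 0.24070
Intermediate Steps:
S(o) = 3/8 + o/8
X(C) = 3/8 + C/8
M(u, Y) = 48 - u/2 (M(u, Y) = -3 + (102 - u)/2 = -3 + (51 - u/2) = 48 - u/2)
M(44, 303)/(-26970) + X(171)/R(90) = (48 - ½*44)/(-26970) + (3/8 + (⅛)*171)/90 = (48 - 22)*(-1/26970) + (3/8 + 171/8)*(1/90) = 26*(-1/26970) + (87/4)*(1/90) = -13/13485 + 29/120 = 25967/107880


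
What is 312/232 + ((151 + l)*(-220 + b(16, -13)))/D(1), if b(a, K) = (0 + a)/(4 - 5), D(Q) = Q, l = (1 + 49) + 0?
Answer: -1375605/29 ≈ -47435.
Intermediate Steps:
l = 50 (l = 50 + 0 = 50)
b(a, K) = -a (b(a, K) = a/(-1) = a*(-1) = -a)
312/232 + ((151 + l)*(-220 + b(16, -13)))/D(1) = 312/232 + ((151 + 50)*(-220 - 1*16))/1 = 312*(1/232) + (201*(-220 - 16))*1 = 39/29 + (201*(-236))*1 = 39/29 - 47436*1 = 39/29 - 47436 = -1375605/29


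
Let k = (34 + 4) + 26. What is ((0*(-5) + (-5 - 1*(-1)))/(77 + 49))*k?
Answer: -128/63 ≈ -2.0317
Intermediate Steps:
k = 64 (k = 38 + 26 = 64)
((0*(-5) + (-5 - 1*(-1)))/(77 + 49))*k = ((0*(-5) + (-5 - 1*(-1)))/(77 + 49))*64 = ((0 + (-5 + 1))/126)*64 = ((0 - 4)*(1/126))*64 = -4*1/126*64 = -2/63*64 = -128/63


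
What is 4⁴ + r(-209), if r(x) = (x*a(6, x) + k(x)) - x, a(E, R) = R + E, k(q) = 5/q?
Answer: 8964423/209 ≈ 42892.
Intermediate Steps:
a(E, R) = E + R
r(x) = -x + 5/x + x*(6 + x) (r(x) = (x*(6 + x) + 5/x) - x = (5/x + x*(6 + x)) - x = -x + 5/x + x*(6 + x))
4⁴ + r(-209) = 4⁴ + (5 + (-209)²*(5 - 209))/(-209) = 256 - (5 + 43681*(-204))/209 = 256 - (5 - 8910924)/209 = 256 - 1/209*(-8910919) = 256 + 8910919/209 = 8964423/209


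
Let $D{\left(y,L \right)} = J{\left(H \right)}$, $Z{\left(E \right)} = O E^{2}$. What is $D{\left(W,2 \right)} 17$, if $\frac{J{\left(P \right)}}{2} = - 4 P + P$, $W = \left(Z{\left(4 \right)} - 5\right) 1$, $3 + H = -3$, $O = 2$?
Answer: $612$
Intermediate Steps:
$H = -6$ ($H = -3 - 3 = -6$)
$Z{\left(E \right)} = 2 E^{2}$
$W = 27$ ($W = \left(2 \cdot 4^{2} - 5\right) 1 = \left(2 \cdot 16 - 5\right) 1 = \left(32 - 5\right) 1 = 27 \cdot 1 = 27$)
$J{\left(P \right)} = - 6 P$ ($J{\left(P \right)} = 2 \left(- 4 P + P\right) = 2 \left(- 3 P\right) = - 6 P$)
$D{\left(y,L \right)} = 36$ ($D{\left(y,L \right)} = \left(-6\right) \left(-6\right) = 36$)
$D{\left(W,2 \right)} 17 = 36 \cdot 17 = 612$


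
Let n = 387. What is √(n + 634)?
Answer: √1021 ≈ 31.953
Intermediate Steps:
√(n + 634) = √(387 + 634) = √1021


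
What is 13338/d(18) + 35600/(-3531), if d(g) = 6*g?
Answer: 800957/7062 ≈ 113.42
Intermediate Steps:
13338/d(18) + 35600/(-3531) = 13338/((6*18)) + 35600/(-3531) = 13338/108 + 35600*(-1/3531) = 13338*(1/108) - 35600/3531 = 247/2 - 35600/3531 = 800957/7062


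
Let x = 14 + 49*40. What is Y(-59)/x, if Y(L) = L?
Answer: -59/1974 ≈ -0.029889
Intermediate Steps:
x = 1974 (x = 14 + 1960 = 1974)
Y(-59)/x = -59/1974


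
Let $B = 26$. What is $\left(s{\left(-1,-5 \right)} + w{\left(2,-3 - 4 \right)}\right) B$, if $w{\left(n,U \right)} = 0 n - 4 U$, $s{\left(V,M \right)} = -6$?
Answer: $572$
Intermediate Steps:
$w{\left(n,U \right)} = - 4 U$ ($w{\left(n,U \right)} = 0 - 4 U = - 4 U$)
$\left(s{\left(-1,-5 \right)} + w{\left(2,-3 - 4 \right)}\right) B = \left(-6 - 4 \left(-3 - 4\right)\right) 26 = \left(-6 - -28\right) 26 = \left(-6 + 28\right) 26 = 22 \cdot 26 = 572$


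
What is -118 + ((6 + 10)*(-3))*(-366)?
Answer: 17450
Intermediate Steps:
-118 + ((6 + 10)*(-3))*(-366) = -118 + (16*(-3))*(-366) = -118 - 48*(-366) = -118 + 17568 = 17450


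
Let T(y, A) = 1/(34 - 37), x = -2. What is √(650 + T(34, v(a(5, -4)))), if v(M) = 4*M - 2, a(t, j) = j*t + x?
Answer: √5847/3 ≈ 25.489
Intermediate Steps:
a(t, j) = -2 + j*t (a(t, j) = j*t - 2 = -2 + j*t)
v(M) = -2 + 4*M
T(y, A) = -⅓ (T(y, A) = 1/(-3) = -⅓)
√(650 + T(34, v(a(5, -4)))) = √(650 - ⅓) = √(1949/3) = √5847/3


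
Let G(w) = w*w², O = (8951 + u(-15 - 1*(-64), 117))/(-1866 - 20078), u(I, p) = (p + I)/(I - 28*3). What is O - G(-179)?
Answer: 4404969452441/768040 ≈ 5.7353e+6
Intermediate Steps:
u(I, p) = (I + p)/(-84 + I) (u(I, p) = (I + p)/(I - 84) = (I + p)/(-84 + I))
O = -313119/768040 (O = (8951 + ((-15 - 1*(-64)) + 117)/(-84 + (-15 - 1*(-64))))/(-1866 - 20078) = (8951 + ((-15 + 64) + 117)/(-84 + (-15 + 64)))/(-21944) = (8951 + (49 + 117)/(-84 + 49))*(-1/21944) = (8951 + 166/(-35))*(-1/21944) = (8951 - 1/35*166)*(-1/21944) = (8951 - 166/35)*(-1/21944) = (313119/35)*(-1/21944) = -313119/768040 ≈ -0.40769)
G(w) = w³
O - G(-179) = -313119/768040 - 1*(-179)³ = -313119/768040 - 1*(-5735339) = -313119/768040 + 5735339 = 4404969452441/768040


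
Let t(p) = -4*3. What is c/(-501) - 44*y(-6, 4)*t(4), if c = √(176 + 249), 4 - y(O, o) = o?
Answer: -5*√17/501 ≈ -0.041149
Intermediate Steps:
y(O, o) = 4 - o
t(p) = -12
c = 5*√17 (c = √425 = 5*√17 ≈ 20.616)
c/(-501) - 44*y(-6, 4)*t(4) = (5*√17)/(-501) - 44*(4 - 1*4)*(-12) = (5*√17)*(-1/501) - 44*(4 - 4)*(-12) = -5*√17/501 - 0*(-12) = -5*√17/501 - 44*0 = -5*√17/501 + 0 = -5*√17/501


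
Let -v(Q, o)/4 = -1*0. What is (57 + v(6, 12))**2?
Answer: 3249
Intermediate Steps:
v(Q, o) = 0 (v(Q, o) = -(-4)*0 = -4*0 = 0)
(57 + v(6, 12))**2 = (57 + 0)**2 = 57**2 = 3249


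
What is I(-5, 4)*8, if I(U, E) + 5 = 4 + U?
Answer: -48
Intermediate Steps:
I(U, E) = -1 + U (I(U, E) = -5 + (4 + U) = -1 + U)
I(-5, 4)*8 = (-1 - 5)*8 = -6*8 = -48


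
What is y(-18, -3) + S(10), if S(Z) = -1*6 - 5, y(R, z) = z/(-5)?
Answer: -52/5 ≈ -10.400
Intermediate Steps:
y(R, z) = -z/5 (y(R, z) = z*(-⅕) = -z/5)
S(Z) = -11 (S(Z) = -6 - 5 = -11)
y(-18, -3) + S(10) = -⅕*(-3) - 11 = ⅗ - 11 = -52/5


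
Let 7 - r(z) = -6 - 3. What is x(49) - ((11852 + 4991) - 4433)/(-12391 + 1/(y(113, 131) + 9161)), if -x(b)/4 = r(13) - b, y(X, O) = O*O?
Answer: 43379234952/326155901 ≈ 133.00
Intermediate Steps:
y(X, O) = O²
r(z) = 16 (r(z) = 7 - (-6 - 3) = 7 - 1*(-9) = 7 + 9 = 16)
x(b) = -64 + 4*b (x(b) = -4*(16 - b) = -64 + 4*b)
x(49) - ((11852 + 4991) - 4433)/(-12391 + 1/(y(113, 131) + 9161)) = (-64 + 4*49) - ((11852 + 4991) - 4433)/(-12391 + 1/(131² + 9161)) = (-64 + 196) - (16843 - 4433)/(-12391 + 1/(17161 + 9161)) = 132 - 12410/(-12391 + 1/26322) = 132 - 12410/(-326155901/26322) = 132 - 12410*(-26322)/326155901 = 132 - 1*(-326656020/326155901) = 132 + 326656020/326155901 = 43379234952/326155901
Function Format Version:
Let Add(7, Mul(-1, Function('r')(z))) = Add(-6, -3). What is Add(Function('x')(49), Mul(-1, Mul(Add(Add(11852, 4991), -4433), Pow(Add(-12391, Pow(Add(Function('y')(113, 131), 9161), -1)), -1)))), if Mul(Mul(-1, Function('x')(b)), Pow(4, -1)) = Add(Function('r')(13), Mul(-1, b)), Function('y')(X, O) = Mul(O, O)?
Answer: Rational(43379234952, 326155901) ≈ 133.00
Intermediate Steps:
Function('y')(X, O) = Pow(O, 2)
Function('r')(z) = 16 (Function('r')(z) = Add(7, Mul(-1, Add(-6, -3))) = Add(7, Mul(-1, -9)) = Add(7, 9) = 16)
Function('x')(b) = Add(-64, Mul(4, b)) (Function('x')(b) = Mul(-4, Add(16, Mul(-1, b))) = Add(-64, Mul(4, b)))
Add(Function('x')(49), Mul(-1, Mul(Add(Add(11852, 4991), -4433), Pow(Add(-12391, Pow(Add(Function('y')(113, 131), 9161), -1)), -1)))) = Add(Add(-64, Mul(4, 49)), Mul(-1, Mul(Add(Add(11852, 4991), -4433), Pow(Add(-12391, Pow(Add(Pow(131, 2), 9161), -1)), -1)))) = Add(Add(-64, 196), Mul(-1, Mul(Add(16843, -4433), Pow(Add(-12391, Pow(Add(17161, 9161), -1)), -1)))) = Add(132, Mul(-1, Mul(12410, Pow(Add(-12391, Pow(26322, -1)), -1)))) = Add(132, Mul(-1, Mul(12410, Pow(Add(-12391, Rational(1, 26322)), -1)))) = Add(132, Mul(-1, Mul(12410, Pow(Rational(-326155901, 26322), -1)))) = Add(132, Mul(-1, Mul(12410, Rational(-26322, 326155901)))) = Add(132, Mul(-1, Rational(-326656020, 326155901))) = Add(132, Rational(326656020, 326155901)) = Rational(43379234952, 326155901)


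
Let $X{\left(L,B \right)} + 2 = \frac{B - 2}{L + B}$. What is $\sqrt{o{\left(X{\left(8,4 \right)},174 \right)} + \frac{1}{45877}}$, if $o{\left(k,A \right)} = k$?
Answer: $\frac{i \sqrt{138908490942}}{275262} \approx 1.354 i$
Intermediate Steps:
$X{\left(L,B \right)} = -2 + \frac{-2 + B}{B + L}$ ($X{\left(L,B \right)} = -2 + \frac{B - 2}{L + B} = -2 + \frac{-2 + B}{B + L}$)
$\sqrt{o{\left(X{\left(8,4 \right)},174 \right)} + \frac{1}{45877}} = \sqrt{\frac{-2 - 4 - 16}{4 + 8} + \frac{1}{45877}} = \sqrt{\frac{-2 - 4 - 16}{12} + \frac{1}{45877}} = \sqrt{\frac{1}{12} \left(-22\right) + \frac{1}{45877}} = \sqrt{- \frac{11}{6} + \frac{1}{45877}} = \sqrt{- \frac{504641}{275262}} = \frac{i \sqrt{138908490942}}{275262}$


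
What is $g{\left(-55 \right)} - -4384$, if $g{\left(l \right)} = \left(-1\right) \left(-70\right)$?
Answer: $4454$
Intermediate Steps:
$g{\left(l \right)} = 70$
$g{\left(-55 \right)} - -4384 = 70 - -4384 = 70 + 4384 = 4454$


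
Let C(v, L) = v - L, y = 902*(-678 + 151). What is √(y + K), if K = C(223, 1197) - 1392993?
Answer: I*√1869321 ≈ 1367.2*I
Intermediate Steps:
y = -475354 (y = 902*(-527) = -475354)
K = -1393967 (K = (223 - 1*1197) - 1392993 = (223 - 1197) - 1392993 = -974 - 1392993 = -1393967)
√(y + K) = √(-475354 - 1393967) = √(-1869321) = I*√1869321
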